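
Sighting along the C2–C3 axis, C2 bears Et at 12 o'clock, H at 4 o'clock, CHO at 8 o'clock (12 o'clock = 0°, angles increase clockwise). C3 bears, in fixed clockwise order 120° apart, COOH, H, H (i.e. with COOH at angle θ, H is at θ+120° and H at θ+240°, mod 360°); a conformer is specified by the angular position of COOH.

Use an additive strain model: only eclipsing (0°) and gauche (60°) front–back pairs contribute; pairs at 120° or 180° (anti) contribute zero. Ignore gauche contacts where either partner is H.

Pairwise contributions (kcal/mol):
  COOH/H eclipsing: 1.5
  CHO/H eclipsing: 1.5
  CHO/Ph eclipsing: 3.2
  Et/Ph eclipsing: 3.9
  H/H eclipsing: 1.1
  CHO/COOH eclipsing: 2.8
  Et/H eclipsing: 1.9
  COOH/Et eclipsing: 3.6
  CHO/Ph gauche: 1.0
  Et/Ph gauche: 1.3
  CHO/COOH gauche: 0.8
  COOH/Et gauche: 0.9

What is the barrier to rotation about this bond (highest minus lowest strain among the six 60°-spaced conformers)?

COOH at 0° (eclipsed): Et–COOH eclipsed, H–H eclipsed, CHO–H eclipsed; 3.6 + 1.1 + 1.5 = 6.2 kcal/mol.
COOH at 60° (staggered): Et–COOH gauche; 0.9 = 0.9 kcal/mol.
COOH at 120° (eclipsed): Et–H eclipsed, H–COOH eclipsed, CHO–H eclipsed; 1.9 + 1.5 + 1.5 = 4.9 kcal/mol.
COOH at 180° (staggered): CHO–COOH gauche; 0.8 = 0.8 kcal/mol.
COOH at 240° (eclipsed): Et–H eclipsed, H–H eclipsed, CHO–COOH eclipsed; 1.9 + 1.1 + 2.8 = 5.8 kcal/mol.
COOH at 300° (staggered): Et–COOH gauche, CHO–COOH gauche; 0.9 + 0.8 = 1.7 kcal/mol.
Max at 0° (6.2 kcal/mol), min at 180° (0.8 kcal/mol); barrier = 5.4 kcal/mol.

5.4 kcal/mol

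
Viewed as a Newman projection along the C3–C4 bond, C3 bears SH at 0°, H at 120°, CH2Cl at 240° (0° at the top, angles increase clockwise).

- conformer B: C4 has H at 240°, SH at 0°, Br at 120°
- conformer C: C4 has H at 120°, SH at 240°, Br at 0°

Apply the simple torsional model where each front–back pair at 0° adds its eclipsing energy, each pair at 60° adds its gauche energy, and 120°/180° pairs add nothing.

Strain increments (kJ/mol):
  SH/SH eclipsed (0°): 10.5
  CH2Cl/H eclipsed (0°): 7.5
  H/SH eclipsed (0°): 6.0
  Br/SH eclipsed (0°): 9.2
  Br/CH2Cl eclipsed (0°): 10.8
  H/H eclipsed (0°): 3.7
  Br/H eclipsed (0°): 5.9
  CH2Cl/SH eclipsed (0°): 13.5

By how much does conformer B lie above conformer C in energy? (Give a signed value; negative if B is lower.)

B (eclipsed): SH–SH eclipsed, H–Br eclipsed, CH2Cl–H eclipsed; 10.5 + 5.9 + 7.5 = 23.9 kJ/mol.
C (eclipsed): SH–Br eclipsed, H–H eclipsed, CH2Cl–SH eclipsed; 9.2 + 3.7 + 13.5 = 26.4 kJ/mol.
E(B) − E(C) = 23.9 − 26.4 = -2.5 kJ/mol.

-2.5 kJ/mol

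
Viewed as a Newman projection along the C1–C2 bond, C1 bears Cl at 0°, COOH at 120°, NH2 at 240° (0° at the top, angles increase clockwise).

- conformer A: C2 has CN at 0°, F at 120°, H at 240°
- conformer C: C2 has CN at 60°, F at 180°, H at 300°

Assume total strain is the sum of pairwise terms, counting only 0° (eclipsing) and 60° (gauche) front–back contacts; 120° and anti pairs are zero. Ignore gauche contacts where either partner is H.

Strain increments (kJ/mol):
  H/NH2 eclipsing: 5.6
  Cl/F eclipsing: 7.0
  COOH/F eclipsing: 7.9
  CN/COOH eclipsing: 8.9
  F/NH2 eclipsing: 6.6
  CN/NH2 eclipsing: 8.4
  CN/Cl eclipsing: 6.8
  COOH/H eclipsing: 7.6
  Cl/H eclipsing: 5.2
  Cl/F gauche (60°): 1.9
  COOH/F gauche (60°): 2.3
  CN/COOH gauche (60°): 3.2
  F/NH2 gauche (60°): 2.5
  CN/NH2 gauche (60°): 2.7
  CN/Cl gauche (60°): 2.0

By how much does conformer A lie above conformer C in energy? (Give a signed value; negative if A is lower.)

+10.3 kJ/mol

A (eclipsed): Cl(0°)/CN(0°) eclipsed 6.8; COOH(120°)/F(120°) eclipsed 7.9; NH2(240°)/H(240°) eclipsed 5.6 → 20.3 kJ/mol.
C (staggered): Cl(0°)/CN(60°) gauche 2.0; COOH(120°)/CN(60°) gauche 3.2; COOH(120°)/F(180°) gauche 2.3; NH2(240°)/F(180°) gauche 2.5 → 10.0 kJ/mol.
E(A) − E(C) = 20.3 − 10.0 = +10.3 kJ/mol.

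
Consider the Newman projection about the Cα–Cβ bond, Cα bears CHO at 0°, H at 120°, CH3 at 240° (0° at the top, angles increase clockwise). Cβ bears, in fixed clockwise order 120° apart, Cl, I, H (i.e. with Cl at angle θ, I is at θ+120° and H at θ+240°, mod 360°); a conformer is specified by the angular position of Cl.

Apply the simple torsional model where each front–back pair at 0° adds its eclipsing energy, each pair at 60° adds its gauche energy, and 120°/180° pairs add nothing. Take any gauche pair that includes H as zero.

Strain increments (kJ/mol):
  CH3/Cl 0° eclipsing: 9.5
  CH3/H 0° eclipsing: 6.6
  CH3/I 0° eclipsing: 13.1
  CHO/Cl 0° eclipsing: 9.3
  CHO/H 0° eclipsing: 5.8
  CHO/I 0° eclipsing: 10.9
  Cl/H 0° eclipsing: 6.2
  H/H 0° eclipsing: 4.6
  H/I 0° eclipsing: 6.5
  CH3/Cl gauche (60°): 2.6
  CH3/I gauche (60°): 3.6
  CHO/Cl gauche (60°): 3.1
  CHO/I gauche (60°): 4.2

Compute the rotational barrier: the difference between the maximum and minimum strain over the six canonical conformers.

Cl at 0° is eclipsed. CHO at 0° is eclipsed with Cl at 0° (9.3); H at 120° is eclipsed with I at 120° (6.5); CH3 at 240° is eclipsed with H at 240° (6.6). Total 22.4 kJ/mol.
Cl at 60° is staggered. CHO at 0° is gauche with Cl at 60° (3.1); CH3 at 240° is gauche with I at 180° (3.6). Total 6.7 kJ/mol.
Cl at 120° is eclipsed. CHO at 0° is eclipsed with H at 0° (5.8); H at 120° is eclipsed with Cl at 120° (6.2); CH3 at 240° is eclipsed with I at 240° (13.1). Total 25.1 kJ/mol.
Cl at 180° is staggered. CHO at 0° is gauche with I at 300° (4.2); CH3 at 240° is gauche with Cl at 180° (2.6); CH3 at 240° is gauche with I at 300° (3.6). Total 10.4 kJ/mol.
Cl at 240° is eclipsed. CHO at 0° is eclipsed with I at 0° (10.9); H at 120° is eclipsed with H at 120° (4.6); CH3 at 240° is eclipsed with Cl at 240° (9.5). Total 25.0 kJ/mol.
Cl at 300° is staggered. CHO at 0° is gauche with Cl at 300° (3.1); CHO at 0° is gauche with I at 60° (4.2); CH3 at 240° is gauche with Cl at 300° (2.6). Total 9.9 kJ/mol.
Max at 120° (25.1 kJ/mol), min at 60° (6.7 kJ/mol); barrier = 18.4 kJ/mol.

18.4 kJ/mol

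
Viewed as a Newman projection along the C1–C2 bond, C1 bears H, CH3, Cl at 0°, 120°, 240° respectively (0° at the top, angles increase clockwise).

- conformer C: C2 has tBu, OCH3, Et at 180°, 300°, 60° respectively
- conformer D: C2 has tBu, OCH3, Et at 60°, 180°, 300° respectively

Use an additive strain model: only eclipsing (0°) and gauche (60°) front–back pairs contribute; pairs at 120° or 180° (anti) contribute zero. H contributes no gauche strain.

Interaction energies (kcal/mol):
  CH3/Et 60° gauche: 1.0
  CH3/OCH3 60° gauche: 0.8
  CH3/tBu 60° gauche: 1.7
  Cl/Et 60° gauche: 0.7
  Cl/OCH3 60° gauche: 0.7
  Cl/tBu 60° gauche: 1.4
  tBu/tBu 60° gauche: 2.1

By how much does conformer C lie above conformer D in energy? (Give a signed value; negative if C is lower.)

C (staggered): CH3(120°)/tBu(180°) gauche 1.7; CH3(120°)/Et(60°) gauche 1.0; Cl(240°)/tBu(180°) gauche 1.4; Cl(240°)/OCH3(300°) gauche 0.7 → 4.8 kcal/mol.
D (staggered): CH3(120°)/tBu(60°) gauche 1.7; CH3(120°)/OCH3(180°) gauche 0.8; Cl(240°)/OCH3(180°) gauche 0.7; Cl(240°)/Et(300°) gauche 0.7 → 3.9 kcal/mol.
E(C) − E(D) = 4.8 − 3.9 = +0.9 kcal/mol.

+0.9 kcal/mol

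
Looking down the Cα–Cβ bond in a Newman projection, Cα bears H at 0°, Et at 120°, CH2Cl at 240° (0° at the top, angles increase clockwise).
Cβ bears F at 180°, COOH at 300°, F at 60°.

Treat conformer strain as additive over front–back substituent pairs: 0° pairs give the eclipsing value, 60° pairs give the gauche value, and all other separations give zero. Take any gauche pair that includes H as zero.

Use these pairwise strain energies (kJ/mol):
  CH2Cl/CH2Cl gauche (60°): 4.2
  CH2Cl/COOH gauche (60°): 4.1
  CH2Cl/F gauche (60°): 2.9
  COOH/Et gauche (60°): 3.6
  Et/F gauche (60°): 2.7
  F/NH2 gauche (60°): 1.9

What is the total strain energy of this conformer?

12.4 kJ/mol

This conformer is staggered. Et at 120° is gauche with F at 180° (2.7); Et at 120° is gauche with F at 60° (2.7); CH2Cl at 240° is gauche with F at 180° (2.9); CH2Cl at 240° is gauche with COOH at 300° (4.1). Total 12.4 kJ/mol.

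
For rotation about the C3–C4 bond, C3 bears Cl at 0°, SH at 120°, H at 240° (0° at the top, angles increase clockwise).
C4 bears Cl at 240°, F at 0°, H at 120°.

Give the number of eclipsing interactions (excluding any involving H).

Non-H eclipsing pairs: Cl(0°)/F(0°) — 1 interaction.

1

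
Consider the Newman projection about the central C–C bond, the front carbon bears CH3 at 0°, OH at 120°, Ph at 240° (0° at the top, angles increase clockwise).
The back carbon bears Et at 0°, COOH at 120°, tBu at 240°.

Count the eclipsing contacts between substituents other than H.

3

Non-H eclipsing pairs: CH3(0°)/Et(0°); OH(120°)/COOH(120°); Ph(240°)/tBu(240°) — 3 interactions.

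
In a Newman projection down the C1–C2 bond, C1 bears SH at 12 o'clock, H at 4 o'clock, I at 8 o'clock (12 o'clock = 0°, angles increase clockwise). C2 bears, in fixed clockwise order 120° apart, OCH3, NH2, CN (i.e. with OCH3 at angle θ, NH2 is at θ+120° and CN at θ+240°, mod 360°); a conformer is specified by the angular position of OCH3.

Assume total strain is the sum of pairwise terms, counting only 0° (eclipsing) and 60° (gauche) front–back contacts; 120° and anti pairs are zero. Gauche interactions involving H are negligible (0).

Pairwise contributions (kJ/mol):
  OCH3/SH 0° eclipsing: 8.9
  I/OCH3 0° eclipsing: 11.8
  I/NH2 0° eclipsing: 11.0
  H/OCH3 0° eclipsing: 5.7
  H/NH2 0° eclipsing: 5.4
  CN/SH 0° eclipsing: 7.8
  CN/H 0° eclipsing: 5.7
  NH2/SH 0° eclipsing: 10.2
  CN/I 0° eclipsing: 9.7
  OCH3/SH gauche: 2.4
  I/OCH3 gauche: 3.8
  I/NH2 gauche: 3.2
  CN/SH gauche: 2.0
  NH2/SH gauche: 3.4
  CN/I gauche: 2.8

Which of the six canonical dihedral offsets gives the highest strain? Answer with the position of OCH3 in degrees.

240°

OCH3 at 0° (eclipsed): SH(0°)/OCH3(0°) eclipsed 8.9; H(120°)/NH2(120°) eclipsed 5.4; I(240°)/CN(240°) eclipsed 9.7 → 24.0 kJ/mol.
OCH3 at 60° (staggered): SH(0°)/OCH3(60°) gauche 2.4; SH(0°)/CN(300°) gauche 2.0; I(240°)/NH2(180°) gauche 3.2; I(240°)/CN(300°) gauche 2.8 → 10.4 kJ/mol.
OCH3 at 120° (eclipsed): SH(0°)/CN(0°) eclipsed 7.8; H(120°)/OCH3(120°) eclipsed 5.7; I(240°)/NH2(240°) eclipsed 11.0 → 24.5 kJ/mol.
OCH3 at 180° (staggered): SH(0°)/NH2(300°) gauche 3.4; SH(0°)/CN(60°) gauche 2.0; I(240°)/OCH3(180°) gauche 3.8; I(240°)/NH2(300°) gauche 3.2 → 12.4 kJ/mol.
OCH3 at 240° (eclipsed): SH(0°)/NH2(0°) eclipsed 10.2; H(120°)/CN(120°) eclipsed 5.7; I(240°)/OCH3(240°) eclipsed 11.8 → 27.7 kJ/mol.
OCH3 at 300° (staggered): SH(0°)/OCH3(300°) gauche 2.4; SH(0°)/NH2(60°) gauche 3.4; I(240°)/OCH3(300°) gauche 3.8; I(240°)/CN(180°) gauche 2.8 → 12.4 kJ/mol.
The maximum (27.7 kJ/mol) occurs with OCH3 at 240°.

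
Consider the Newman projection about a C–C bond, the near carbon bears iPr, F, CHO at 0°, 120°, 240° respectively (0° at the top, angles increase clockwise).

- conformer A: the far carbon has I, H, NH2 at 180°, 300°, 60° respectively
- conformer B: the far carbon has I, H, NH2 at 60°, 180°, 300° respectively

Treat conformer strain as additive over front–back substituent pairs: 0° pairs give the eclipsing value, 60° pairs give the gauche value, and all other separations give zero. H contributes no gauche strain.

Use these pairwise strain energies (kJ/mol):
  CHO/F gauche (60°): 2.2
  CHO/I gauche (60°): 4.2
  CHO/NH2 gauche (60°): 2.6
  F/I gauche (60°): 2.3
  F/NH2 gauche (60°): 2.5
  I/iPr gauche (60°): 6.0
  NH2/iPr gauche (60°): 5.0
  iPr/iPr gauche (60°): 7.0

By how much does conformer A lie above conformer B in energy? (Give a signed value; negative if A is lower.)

-1.9 kJ/mol

A is staggered. iPr at 0° is gauche with NH2 at 60° (5.0); F at 120° is gauche with I at 180° (2.3); F at 120° is gauche with NH2 at 60° (2.5); CHO at 240° is gauche with I at 180° (4.2). Total 14.0 kJ/mol.
B is staggered. iPr at 0° is gauche with I at 60° (6.0); iPr at 0° is gauche with NH2 at 300° (5.0); F at 120° is gauche with I at 60° (2.3); CHO at 240° is gauche with NH2 at 300° (2.6). Total 15.9 kJ/mol.
E(A) − E(B) = 14.0 − 15.9 = -1.9 kJ/mol.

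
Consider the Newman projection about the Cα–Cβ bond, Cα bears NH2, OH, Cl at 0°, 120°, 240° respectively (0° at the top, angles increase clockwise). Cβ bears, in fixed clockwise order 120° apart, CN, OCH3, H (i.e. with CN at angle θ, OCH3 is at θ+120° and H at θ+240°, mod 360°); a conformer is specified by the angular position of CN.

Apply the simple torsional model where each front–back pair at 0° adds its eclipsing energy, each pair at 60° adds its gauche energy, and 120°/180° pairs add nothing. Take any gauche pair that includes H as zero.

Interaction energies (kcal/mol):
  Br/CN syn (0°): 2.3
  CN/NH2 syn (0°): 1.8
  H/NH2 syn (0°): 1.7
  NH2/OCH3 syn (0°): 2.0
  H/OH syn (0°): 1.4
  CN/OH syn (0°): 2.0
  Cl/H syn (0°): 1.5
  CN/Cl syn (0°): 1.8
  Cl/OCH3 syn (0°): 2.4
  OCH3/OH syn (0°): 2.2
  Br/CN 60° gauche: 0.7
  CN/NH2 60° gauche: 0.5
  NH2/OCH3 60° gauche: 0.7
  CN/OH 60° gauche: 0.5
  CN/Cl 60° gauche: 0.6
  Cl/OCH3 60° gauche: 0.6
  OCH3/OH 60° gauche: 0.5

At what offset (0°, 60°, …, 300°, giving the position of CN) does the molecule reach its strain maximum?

120°

CN at 0° (eclipsed): NH2–CN eclipsed, OH–OCH3 eclipsed, Cl–H eclipsed; 1.8 + 2.2 + 1.5 = 5.5 kcal/mol.
CN at 60° (staggered): NH2–CN gauche, OH–CN gauche, OH–OCH3 gauche, Cl–OCH3 gauche; 0.5 + 0.5 + 0.5 + 0.6 = 2.1 kcal/mol.
CN at 120° (eclipsed): NH2–H eclipsed, OH–CN eclipsed, Cl–OCH3 eclipsed; 1.7 + 2.0 + 2.4 = 6.1 kcal/mol.
CN at 180° (staggered): NH2–OCH3 gauche, OH–CN gauche, Cl–CN gauche, Cl–OCH3 gauche; 0.7 + 0.5 + 0.6 + 0.6 = 2.4 kcal/mol.
CN at 240° (eclipsed): NH2–OCH3 eclipsed, OH–H eclipsed, Cl–CN eclipsed; 2.0 + 1.4 + 1.8 = 5.2 kcal/mol.
CN at 300° (staggered): NH2–CN gauche, NH2–OCH3 gauche, OH–OCH3 gauche, Cl–CN gauche; 0.5 + 0.7 + 0.5 + 0.6 = 2.3 kcal/mol.
The maximum (6.1 kcal/mol) occurs with CN at 120°.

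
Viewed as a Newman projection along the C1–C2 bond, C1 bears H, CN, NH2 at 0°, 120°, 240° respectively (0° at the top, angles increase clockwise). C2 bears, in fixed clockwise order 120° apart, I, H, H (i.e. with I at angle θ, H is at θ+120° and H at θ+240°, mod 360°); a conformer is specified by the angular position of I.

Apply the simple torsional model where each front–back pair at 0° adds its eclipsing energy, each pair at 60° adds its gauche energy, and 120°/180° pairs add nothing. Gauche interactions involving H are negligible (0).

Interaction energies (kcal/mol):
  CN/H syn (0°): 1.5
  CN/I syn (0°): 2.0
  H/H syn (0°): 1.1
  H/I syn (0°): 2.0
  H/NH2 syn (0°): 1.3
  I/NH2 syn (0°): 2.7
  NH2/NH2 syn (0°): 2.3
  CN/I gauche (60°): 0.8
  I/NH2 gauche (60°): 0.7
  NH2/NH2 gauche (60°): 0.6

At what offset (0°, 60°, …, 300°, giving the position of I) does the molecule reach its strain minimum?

300°

I at 0° (eclipsed): H–I eclipsed, CN–H eclipsed, NH2–H eclipsed; 2.0 + 1.5 + 1.3 = 4.8 kcal/mol.
I at 60° (staggered): CN–I gauche; 0.8 = 0.8 kcal/mol.
I at 120° (eclipsed): H–H eclipsed, CN–I eclipsed, NH2–H eclipsed; 1.1 + 2.0 + 1.3 = 4.4 kcal/mol.
I at 180° (staggered): CN–I gauche, NH2–I gauche; 0.8 + 0.7 = 1.5 kcal/mol.
I at 240° (eclipsed): H–H eclipsed, CN–H eclipsed, NH2–I eclipsed; 1.1 + 1.5 + 2.7 = 5.3 kcal/mol.
I at 300° (staggered): NH2–I gauche; 0.7 = 0.7 kcal/mol.
The minimum (0.7 kcal/mol) occurs with I at 300°.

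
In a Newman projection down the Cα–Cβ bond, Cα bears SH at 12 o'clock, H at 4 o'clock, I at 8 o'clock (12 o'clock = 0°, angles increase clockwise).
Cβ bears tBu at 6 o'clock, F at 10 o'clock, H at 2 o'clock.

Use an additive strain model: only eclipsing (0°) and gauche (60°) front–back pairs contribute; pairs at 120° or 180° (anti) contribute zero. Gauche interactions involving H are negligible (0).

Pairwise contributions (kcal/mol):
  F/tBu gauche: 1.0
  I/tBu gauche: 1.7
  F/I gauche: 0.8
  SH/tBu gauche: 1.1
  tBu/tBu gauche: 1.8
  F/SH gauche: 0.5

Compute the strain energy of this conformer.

This conformer (staggered): SH–F gauche, I–tBu gauche, I–F gauche; 0.5 + 1.7 + 0.8 = 3.0 kcal/mol.

3.0 kcal/mol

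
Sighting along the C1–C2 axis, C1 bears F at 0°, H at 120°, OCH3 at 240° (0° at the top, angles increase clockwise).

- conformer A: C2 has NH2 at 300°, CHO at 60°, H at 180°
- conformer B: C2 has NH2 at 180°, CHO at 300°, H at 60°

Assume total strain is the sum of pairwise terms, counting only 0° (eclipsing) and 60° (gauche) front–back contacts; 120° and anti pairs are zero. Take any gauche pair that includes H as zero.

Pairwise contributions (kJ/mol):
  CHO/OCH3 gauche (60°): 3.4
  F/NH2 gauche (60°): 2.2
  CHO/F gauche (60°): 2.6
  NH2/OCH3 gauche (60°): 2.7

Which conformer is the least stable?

A (staggered): F–NH2 gauche, F–CHO gauche, OCH3–NH2 gauche; 2.2 + 2.6 + 2.7 = 7.5 kJ/mol.
B (staggered): F–CHO gauche, OCH3–NH2 gauche, OCH3–CHO gauche; 2.6 + 2.7 + 3.4 = 8.7 kJ/mol.
B has the highest total (8.7 kJ/mol).

B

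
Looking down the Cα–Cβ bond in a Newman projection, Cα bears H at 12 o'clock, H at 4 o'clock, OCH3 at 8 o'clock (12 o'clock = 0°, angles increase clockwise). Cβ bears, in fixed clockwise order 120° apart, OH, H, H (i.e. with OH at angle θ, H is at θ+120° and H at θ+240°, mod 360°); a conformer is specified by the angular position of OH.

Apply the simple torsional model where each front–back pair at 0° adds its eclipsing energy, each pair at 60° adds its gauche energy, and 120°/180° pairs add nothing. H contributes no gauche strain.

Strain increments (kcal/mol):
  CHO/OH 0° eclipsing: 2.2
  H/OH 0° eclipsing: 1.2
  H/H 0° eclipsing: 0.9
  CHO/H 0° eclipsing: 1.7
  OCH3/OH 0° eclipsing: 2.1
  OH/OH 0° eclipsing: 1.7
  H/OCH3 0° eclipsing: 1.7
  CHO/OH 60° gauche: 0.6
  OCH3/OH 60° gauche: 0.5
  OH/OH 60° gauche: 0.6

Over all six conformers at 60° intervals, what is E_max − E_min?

3.9 kcal/mol

OH at 0° (eclipsed): H(0°)/OH(0°) eclipsed 1.2; H(120°)/H(120°) eclipsed 0.9; OCH3(240°)/H(240°) eclipsed 1.7 → 3.8 kcal/mol.
OH at 60° (staggered): no non-H gauche contacts → 0.0 kcal/mol.
OH at 120° (eclipsed): H(0°)/H(0°) eclipsed 0.9; H(120°)/OH(120°) eclipsed 1.2; OCH3(240°)/H(240°) eclipsed 1.7 → 3.8 kcal/mol.
OH at 180° (staggered): OCH3(240°)/OH(180°) gauche 0.5 → 0.5 kcal/mol.
OH at 240° (eclipsed): H(0°)/H(0°) eclipsed 0.9; H(120°)/H(120°) eclipsed 0.9; OCH3(240°)/OH(240°) eclipsed 2.1 → 3.9 kcal/mol.
OH at 300° (staggered): OCH3(240°)/OH(300°) gauche 0.5 → 0.5 kcal/mol.
Max at 240° (3.9 kcal/mol), min at 60° (0.0 kcal/mol); barrier = 3.9 kcal/mol.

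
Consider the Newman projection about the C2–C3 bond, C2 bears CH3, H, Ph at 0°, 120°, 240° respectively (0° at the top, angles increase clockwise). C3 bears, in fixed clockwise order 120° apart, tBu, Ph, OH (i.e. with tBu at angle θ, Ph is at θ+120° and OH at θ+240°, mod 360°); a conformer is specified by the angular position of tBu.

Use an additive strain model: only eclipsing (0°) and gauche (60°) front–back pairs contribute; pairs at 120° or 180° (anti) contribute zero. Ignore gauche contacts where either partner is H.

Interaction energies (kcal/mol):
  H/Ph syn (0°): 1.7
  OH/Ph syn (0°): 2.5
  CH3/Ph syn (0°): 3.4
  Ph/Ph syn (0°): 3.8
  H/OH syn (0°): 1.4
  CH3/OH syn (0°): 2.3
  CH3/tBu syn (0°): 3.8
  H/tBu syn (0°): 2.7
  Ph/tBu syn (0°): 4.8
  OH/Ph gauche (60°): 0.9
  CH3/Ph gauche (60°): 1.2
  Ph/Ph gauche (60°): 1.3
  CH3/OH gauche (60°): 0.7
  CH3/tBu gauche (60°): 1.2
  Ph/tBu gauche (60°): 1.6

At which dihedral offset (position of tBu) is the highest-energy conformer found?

tBu at 0° (eclipsed): CH3–tBu eclipsed, H–Ph eclipsed, Ph–OH eclipsed; 3.8 + 1.7 + 2.5 = 8.0 kcal/mol.
tBu at 60° (staggered): CH3–tBu gauche, CH3–OH gauche, Ph–Ph gauche, Ph–OH gauche; 1.2 + 0.7 + 1.3 + 0.9 = 4.1 kcal/mol.
tBu at 120° (eclipsed): CH3–OH eclipsed, H–tBu eclipsed, Ph–Ph eclipsed; 2.3 + 2.7 + 3.8 = 8.8 kcal/mol.
tBu at 180° (staggered): CH3–Ph gauche, CH3–OH gauche, Ph–tBu gauche, Ph–Ph gauche; 1.2 + 0.7 + 1.6 + 1.3 = 4.8 kcal/mol.
tBu at 240° (eclipsed): CH3–Ph eclipsed, H–OH eclipsed, Ph–tBu eclipsed; 3.4 + 1.4 + 4.8 = 9.6 kcal/mol.
tBu at 300° (staggered): CH3–tBu gauche, CH3–Ph gauche, Ph–tBu gauche, Ph–OH gauche; 1.2 + 1.2 + 1.6 + 0.9 = 4.9 kcal/mol.
The maximum (9.6 kcal/mol) occurs with tBu at 240°.

240°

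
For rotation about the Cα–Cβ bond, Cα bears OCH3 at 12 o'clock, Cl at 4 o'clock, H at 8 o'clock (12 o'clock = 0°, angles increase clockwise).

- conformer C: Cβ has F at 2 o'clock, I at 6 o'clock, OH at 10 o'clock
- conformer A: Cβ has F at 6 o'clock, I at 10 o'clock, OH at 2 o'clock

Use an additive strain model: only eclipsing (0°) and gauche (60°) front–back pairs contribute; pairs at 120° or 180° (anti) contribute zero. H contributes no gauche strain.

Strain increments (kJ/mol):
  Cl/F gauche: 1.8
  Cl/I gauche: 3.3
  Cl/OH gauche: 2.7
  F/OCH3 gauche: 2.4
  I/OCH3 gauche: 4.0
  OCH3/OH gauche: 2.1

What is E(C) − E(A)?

C (staggered): OCH3(0°)/F(60°) gauche 2.4; OCH3(0°)/OH(300°) gauche 2.1; Cl(120°)/F(60°) gauche 1.8; Cl(120°)/I(180°) gauche 3.3 → 9.6 kJ/mol.
A (staggered): OCH3(0°)/I(300°) gauche 4.0; OCH3(0°)/OH(60°) gauche 2.1; Cl(120°)/F(180°) gauche 1.8; Cl(120°)/OH(60°) gauche 2.7 → 10.6 kJ/mol.
E(C) − E(A) = 9.6 − 10.6 = -1.0 kJ/mol.

-1.0 kJ/mol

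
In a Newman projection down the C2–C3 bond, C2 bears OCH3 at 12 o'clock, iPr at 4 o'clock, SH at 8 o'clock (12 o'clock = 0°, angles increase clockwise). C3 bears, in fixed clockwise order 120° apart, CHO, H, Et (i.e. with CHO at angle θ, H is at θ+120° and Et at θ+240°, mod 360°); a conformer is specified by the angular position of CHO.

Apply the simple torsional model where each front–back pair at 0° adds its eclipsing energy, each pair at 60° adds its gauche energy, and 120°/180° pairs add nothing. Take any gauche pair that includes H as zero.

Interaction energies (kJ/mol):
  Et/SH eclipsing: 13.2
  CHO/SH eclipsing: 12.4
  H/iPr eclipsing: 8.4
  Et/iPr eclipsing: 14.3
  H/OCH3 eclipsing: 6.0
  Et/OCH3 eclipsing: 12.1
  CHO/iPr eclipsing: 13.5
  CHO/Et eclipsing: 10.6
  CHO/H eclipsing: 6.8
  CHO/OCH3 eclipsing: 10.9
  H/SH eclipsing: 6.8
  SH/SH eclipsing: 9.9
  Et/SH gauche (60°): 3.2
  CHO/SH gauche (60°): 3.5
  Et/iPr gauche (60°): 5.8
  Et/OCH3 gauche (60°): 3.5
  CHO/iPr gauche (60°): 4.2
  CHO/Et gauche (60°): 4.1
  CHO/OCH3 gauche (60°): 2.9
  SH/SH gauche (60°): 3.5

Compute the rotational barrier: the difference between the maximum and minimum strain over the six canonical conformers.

18.9 kJ/mol

CHO at 0° (eclipsed): OCH3–CHO eclipsed, iPr–H eclipsed, SH–Et eclipsed; 10.9 + 8.4 + 13.2 = 32.5 kJ/mol.
CHO at 60° (staggered): OCH3–CHO gauche, OCH3–Et gauche, iPr–CHO gauche, SH–Et gauche; 2.9 + 3.5 + 4.2 + 3.2 = 13.8 kJ/mol.
CHO at 120° (eclipsed): OCH3–Et eclipsed, iPr–CHO eclipsed, SH–H eclipsed; 12.1 + 13.5 + 6.8 = 32.4 kJ/mol.
CHO at 180° (staggered): OCH3–Et gauche, iPr–CHO gauche, iPr–Et gauche, SH–CHO gauche; 3.5 + 4.2 + 5.8 + 3.5 = 17.0 kJ/mol.
CHO at 240° (eclipsed): OCH3–H eclipsed, iPr–Et eclipsed, SH–CHO eclipsed; 6.0 + 14.3 + 12.4 = 32.7 kJ/mol.
CHO at 300° (staggered): OCH3–CHO gauche, iPr–Et gauche, SH–CHO gauche, SH–Et gauche; 2.9 + 5.8 + 3.5 + 3.2 = 15.4 kJ/mol.
Max at 240° (32.7 kJ/mol), min at 60° (13.8 kJ/mol); barrier = 18.9 kJ/mol.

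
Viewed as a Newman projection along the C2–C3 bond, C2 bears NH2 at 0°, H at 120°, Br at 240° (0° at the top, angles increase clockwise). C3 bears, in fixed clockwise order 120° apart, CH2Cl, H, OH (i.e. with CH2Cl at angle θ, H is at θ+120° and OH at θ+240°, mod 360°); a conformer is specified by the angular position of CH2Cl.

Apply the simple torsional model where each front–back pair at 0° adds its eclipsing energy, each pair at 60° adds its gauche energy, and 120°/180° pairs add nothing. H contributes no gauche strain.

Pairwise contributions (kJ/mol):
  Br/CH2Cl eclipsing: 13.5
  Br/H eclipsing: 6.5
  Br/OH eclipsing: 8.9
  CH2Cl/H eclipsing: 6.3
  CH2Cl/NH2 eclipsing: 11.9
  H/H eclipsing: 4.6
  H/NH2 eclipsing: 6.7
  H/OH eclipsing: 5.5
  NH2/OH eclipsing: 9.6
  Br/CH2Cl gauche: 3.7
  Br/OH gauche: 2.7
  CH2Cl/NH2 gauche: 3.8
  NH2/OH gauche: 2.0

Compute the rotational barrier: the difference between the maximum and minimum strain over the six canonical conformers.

20.0 kJ/mol

CH2Cl at 0° (eclipsed): NH2–CH2Cl eclipsed, H–H eclipsed, Br–OH eclipsed; 11.9 + 4.6 + 8.9 = 25.4 kJ/mol.
CH2Cl at 60° (staggered): NH2–CH2Cl gauche, NH2–OH gauche, Br–OH gauche; 3.8 + 2.0 + 2.7 = 8.5 kJ/mol.
CH2Cl at 120° (eclipsed): NH2–OH eclipsed, H–CH2Cl eclipsed, Br–H eclipsed; 9.6 + 6.3 + 6.5 = 22.4 kJ/mol.
CH2Cl at 180° (staggered): NH2–OH gauche, Br–CH2Cl gauche; 2.0 + 3.7 = 5.7 kJ/mol.
CH2Cl at 240° (eclipsed): NH2–H eclipsed, H–OH eclipsed, Br–CH2Cl eclipsed; 6.7 + 5.5 + 13.5 = 25.7 kJ/mol.
CH2Cl at 300° (staggered): NH2–CH2Cl gauche, Br–CH2Cl gauche, Br–OH gauche; 3.8 + 3.7 + 2.7 = 10.2 kJ/mol.
Max at 240° (25.7 kJ/mol), min at 180° (5.7 kJ/mol); barrier = 20.0 kJ/mol.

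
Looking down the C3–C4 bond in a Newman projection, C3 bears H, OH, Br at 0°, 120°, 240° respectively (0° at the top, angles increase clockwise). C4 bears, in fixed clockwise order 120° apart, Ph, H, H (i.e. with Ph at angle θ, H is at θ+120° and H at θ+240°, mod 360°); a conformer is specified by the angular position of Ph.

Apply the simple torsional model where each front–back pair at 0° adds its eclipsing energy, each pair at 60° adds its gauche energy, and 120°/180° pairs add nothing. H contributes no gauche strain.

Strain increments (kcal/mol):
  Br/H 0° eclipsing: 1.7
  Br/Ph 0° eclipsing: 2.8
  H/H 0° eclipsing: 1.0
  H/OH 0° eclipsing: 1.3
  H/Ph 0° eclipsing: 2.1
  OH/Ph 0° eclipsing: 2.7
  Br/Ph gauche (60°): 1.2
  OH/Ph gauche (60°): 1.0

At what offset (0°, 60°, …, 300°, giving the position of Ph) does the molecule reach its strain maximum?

Ph at 0° is eclipsed. H at 0° is eclipsed with Ph at 0° (2.1); OH at 120° is eclipsed with H at 120° (1.3); Br at 240° is eclipsed with H at 240° (1.7). Total 5.1 kcal/mol.
Ph at 60° is staggered. OH at 120° is gauche with Ph at 60° (1.0). Total 1.0 kcal/mol.
Ph at 120° is eclipsed. H at 0° is eclipsed with H at 0° (1.0); OH at 120° is eclipsed with Ph at 120° (2.7); Br at 240° is eclipsed with H at 240° (1.7). Total 5.4 kcal/mol.
Ph at 180° is staggered. OH at 120° is gauche with Ph at 180° (1.0); Br at 240° is gauche with Ph at 180° (1.2). Total 2.2 kcal/mol.
Ph at 240° is eclipsed. H at 0° is eclipsed with H at 0° (1.0); OH at 120° is eclipsed with H at 120° (1.3); Br at 240° is eclipsed with Ph at 240° (2.8). Total 5.1 kcal/mol.
Ph at 300° is staggered. Br at 240° is gauche with Ph at 300° (1.2). Total 1.2 kcal/mol.
The maximum (5.4 kcal/mol) occurs with Ph at 120°.

120°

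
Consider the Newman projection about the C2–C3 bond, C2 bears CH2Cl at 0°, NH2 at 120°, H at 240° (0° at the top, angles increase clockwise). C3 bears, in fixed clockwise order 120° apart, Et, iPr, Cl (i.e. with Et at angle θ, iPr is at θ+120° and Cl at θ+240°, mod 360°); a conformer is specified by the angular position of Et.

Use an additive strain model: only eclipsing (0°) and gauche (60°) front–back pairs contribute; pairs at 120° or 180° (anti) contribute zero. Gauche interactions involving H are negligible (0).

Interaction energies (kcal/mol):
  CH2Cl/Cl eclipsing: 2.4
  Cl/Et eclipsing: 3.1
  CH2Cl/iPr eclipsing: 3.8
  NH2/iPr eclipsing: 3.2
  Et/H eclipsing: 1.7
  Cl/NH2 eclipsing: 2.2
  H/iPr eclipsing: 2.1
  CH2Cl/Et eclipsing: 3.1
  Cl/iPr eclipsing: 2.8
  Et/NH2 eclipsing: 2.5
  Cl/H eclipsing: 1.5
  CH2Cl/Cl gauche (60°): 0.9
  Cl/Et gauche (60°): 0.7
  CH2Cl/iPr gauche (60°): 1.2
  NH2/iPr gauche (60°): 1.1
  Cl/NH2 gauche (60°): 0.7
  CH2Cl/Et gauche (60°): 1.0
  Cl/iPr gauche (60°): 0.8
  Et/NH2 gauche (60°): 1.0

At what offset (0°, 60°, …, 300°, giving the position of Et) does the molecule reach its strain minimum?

180°

Et at 0° is eclipsed. CH2Cl at 0° is eclipsed with Et at 0° (3.1); NH2 at 120° is eclipsed with iPr at 120° (3.2); H at 240° is eclipsed with Cl at 240° (1.5). Total 7.8 kcal/mol.
Et at 60° is staggered. CH2Cl at 0° is gauche with Et at 60° (1.0); CH2Cl at 0° is gauche with Cl at 300° (0.9); NH2 at 120° is gauche with Et at 60° (1.0); NH2 at 120° is gauche with iPr at 180° (1.1). Total 4.0 kcal/mol.
Et at 120° is eclipsed. CH2Cl at 0° is eclipsed with Cl at 0° (2.4); NH2 at 120° is eclipsed with Et at 120° (2.5); H at 240° is eclipsed with iPr at 240° (2.1). Total 7.0 kcal/mol.
Et at 180° is staggered. CH2Cl at 0° is gauche with iPr at 300° (1.2); CH2Cl at 0° is gauche with Cl at 60° (0.9); NH2 at 120° is gauche with Et at 180° (1.0); NH2 at 120° is gauche with Cl at 60° (0.7). Total 3.8 kcal/mol.
Et at 240° is eclipsed. CH2Cl at 0° is eclipsed with iPr at 0° (3.8); NH2 at 120° is eclipsed with Cl at 120° (2.2); H at 240° is eclipsed with Et at 240° (1.7). Total 7.7 kcal/mol.
Et at 300° is staggered. CH2Cl at 0° is gauche with Et at 300° (1.0); CH2Cl at 0° is gauche with iPr at 60° (1.2); NH2 at 120° is gauche with iPr at 60° (1.1); NH2 at 120° is gauche with Cl at 180° (0.7). Total 4.0 kcal/mol.
The minimum (3.8 kcal/mol) occurs with Et at 180°.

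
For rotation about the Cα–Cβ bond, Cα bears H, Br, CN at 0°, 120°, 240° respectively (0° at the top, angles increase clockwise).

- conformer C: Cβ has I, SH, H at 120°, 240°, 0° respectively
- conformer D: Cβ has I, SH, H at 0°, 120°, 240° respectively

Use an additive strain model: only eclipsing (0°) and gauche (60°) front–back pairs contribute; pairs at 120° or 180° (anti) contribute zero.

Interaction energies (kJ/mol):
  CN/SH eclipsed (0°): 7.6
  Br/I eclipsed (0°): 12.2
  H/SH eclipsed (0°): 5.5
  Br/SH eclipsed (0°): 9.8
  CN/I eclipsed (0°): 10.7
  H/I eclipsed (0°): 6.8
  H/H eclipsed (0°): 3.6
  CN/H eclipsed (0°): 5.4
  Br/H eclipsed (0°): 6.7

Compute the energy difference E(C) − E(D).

C (eclipsed): H–H eclipsed, Br–I eclipsed, CN–SH eclipsed; 3.6 + 12.2 + 7.6 = 23.4 kJ/mol.
D (eclipsed): H–I eclipsed, Br–SH eclipsed, CN–H eclipsed; 6.8 + 9.8 + 5.4 = 22.0 kJ/mol.
E(C) − E(D) = 23.4 − 22.0 = +1.4 kJ/mol.

+1.4 kJ/mol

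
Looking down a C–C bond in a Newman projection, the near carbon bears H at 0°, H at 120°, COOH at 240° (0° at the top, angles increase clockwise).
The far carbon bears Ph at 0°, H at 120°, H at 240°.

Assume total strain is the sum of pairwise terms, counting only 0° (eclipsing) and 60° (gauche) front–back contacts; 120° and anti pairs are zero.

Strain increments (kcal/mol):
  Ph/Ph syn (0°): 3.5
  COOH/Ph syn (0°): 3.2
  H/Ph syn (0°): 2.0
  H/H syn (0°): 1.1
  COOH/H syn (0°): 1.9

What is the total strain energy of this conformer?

5.0 kcal/mol

This conformer (eclipsed): H–Ph eclipsed, H–H eclipsed, COOH–H eclipsed; 2.0 + 1.1 + 1.9 = 5.0 kcal/mol.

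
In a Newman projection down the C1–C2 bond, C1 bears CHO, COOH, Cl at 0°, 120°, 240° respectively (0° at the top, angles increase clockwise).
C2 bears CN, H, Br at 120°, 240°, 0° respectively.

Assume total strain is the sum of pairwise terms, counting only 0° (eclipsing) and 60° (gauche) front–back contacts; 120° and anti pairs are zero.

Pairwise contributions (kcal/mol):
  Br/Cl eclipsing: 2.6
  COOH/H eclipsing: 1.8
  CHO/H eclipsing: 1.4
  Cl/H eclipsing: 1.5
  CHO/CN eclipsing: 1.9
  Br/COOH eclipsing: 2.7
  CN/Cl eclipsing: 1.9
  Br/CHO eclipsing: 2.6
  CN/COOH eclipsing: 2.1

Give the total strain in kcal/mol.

6.2 kcal/mol

This conformer (eclipsed): CHO(0°)/Br(0°) eclipsed 2.6; COOH(120°)/CN(120°) eclipsed 2.1; Cl(240°)/H(240°) eclipsed 1.5 → 6.2 kcal/mol.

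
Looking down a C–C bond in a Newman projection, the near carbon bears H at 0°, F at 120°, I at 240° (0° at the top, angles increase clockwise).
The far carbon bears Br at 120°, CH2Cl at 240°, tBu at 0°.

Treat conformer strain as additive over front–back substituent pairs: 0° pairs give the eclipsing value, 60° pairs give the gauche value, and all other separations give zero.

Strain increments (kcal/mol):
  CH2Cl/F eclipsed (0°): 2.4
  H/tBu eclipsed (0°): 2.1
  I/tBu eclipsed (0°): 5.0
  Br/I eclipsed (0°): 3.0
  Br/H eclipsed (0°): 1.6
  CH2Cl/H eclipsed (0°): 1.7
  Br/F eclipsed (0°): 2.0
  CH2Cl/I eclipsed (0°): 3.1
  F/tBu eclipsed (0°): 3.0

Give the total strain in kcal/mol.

7.2 kcal/mol

This conformer (eclipsed): H–tBu eclipsed, F–Br eclipsed, I–CH2Cl eclipsed; 2.1 + 2.0 + 3.1 = 7.2 kcal/mol.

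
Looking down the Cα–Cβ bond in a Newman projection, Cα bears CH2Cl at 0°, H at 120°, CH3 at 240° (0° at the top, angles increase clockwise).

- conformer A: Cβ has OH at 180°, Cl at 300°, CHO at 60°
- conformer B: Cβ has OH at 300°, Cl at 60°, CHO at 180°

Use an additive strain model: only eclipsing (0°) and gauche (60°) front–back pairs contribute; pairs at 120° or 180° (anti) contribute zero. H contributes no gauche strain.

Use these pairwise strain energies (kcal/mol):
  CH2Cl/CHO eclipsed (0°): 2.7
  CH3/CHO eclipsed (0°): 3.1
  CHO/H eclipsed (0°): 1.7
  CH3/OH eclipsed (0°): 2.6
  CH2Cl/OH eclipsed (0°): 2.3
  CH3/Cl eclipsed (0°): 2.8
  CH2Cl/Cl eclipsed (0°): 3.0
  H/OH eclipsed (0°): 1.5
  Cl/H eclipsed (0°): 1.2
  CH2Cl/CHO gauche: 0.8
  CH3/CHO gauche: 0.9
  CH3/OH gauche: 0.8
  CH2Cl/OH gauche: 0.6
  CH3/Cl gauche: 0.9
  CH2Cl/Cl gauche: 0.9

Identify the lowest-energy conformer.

A (staggered): CH2Cl–Cl gauche, CH2Cl–CHO gauche, CH3–OH gauche, CH3–Cl gauche; 0.9 + 0.8 + 0.8 + 0.9 = 3.4 kcal/mol.
B (staggered): CH2Cl–OH gauche, CH2Cl–Cl gauche, CH3–OH gauche, CH3–CHO gauche; 0.6 + 0.9 + 0.8 + 0.9 = 3.2 kcal/mol.
B has the lowest total (3.2 kcal/mol).

B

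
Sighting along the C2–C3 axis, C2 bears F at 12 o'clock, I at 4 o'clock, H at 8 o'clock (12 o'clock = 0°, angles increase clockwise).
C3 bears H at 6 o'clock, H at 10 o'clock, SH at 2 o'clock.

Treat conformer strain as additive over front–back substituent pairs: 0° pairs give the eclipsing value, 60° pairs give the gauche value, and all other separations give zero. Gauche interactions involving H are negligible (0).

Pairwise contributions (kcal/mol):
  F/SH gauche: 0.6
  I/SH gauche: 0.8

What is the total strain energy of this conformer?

This conformer is staggered. F at 0° is gauche with SH at 60° (0.6); I at 120° is gauche with SH at 60° (0.8). Total 1.4 kcal/mol.

1.4 kcal/mol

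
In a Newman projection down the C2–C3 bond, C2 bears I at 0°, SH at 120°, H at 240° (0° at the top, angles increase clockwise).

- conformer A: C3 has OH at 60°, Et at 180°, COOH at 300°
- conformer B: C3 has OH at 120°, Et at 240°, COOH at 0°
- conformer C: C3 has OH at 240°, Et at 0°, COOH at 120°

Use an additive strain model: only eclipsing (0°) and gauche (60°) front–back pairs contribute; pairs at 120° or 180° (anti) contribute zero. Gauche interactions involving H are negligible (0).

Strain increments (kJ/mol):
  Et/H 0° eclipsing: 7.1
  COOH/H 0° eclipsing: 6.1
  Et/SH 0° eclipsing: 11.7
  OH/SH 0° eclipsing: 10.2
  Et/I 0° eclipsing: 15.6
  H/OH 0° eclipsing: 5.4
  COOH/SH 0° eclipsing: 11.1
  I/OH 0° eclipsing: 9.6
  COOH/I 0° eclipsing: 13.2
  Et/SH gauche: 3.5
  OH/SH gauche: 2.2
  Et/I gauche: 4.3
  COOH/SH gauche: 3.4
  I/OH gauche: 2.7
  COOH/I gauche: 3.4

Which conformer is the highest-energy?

C

A (staggered): I–OH gauche, I–COOH gauche, SH–OH gauche, SH–Et gauche; 2.7 + 3.4 + 2.2 + 3.5 = 11.8 kJ/mol.
B (eclipsed): I–COOH eclipsed, SH–OH eclipsed, H–Et eclipsed; 13.2 + 10.2 + 7.1 = 30.5 kJ/mol.
C (eclipsed): I–Et eclipsed, SH–COOH eclipsed, H–OH eclipsed; 15.6 + 11.1 + 5.4 = 32.1 kJ/mol.
C has the highest total (32.1 kJ/mol).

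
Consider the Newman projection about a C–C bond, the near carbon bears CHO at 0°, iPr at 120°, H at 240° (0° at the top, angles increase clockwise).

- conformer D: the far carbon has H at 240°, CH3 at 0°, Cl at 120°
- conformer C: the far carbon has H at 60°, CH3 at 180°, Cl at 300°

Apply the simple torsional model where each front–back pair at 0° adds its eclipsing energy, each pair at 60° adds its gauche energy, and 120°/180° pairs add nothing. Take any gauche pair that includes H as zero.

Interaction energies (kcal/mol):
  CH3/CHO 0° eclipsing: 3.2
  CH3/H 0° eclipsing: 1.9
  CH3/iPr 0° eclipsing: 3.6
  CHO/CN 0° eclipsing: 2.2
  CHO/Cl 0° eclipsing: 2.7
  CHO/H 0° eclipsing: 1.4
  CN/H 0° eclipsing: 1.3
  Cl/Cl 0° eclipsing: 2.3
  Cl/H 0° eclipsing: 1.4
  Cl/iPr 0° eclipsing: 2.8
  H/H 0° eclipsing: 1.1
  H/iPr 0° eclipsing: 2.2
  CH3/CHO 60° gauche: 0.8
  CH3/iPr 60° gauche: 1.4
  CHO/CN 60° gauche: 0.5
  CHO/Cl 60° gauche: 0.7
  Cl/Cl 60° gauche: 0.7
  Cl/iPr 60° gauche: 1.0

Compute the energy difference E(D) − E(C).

D (eclipsed): CHO(0°)/CH3(0°) eclipsed 3.2; iPr(120°)/Cl(120°) eclipsed 2.8; H(240°)/H(240°) eclipsed 1.1 → 7.1 kcal/mol.
C (staggered): CHO(0°)/Cl(300°) gauche 0.7; iPr(120°)/CH3(180°) gauche 1.4 → 2.1 kcal/mol.
E(D) − E(C) = 7.1 − 2.1 = +5.0 kcal/mol.

+5.0 kcal/mol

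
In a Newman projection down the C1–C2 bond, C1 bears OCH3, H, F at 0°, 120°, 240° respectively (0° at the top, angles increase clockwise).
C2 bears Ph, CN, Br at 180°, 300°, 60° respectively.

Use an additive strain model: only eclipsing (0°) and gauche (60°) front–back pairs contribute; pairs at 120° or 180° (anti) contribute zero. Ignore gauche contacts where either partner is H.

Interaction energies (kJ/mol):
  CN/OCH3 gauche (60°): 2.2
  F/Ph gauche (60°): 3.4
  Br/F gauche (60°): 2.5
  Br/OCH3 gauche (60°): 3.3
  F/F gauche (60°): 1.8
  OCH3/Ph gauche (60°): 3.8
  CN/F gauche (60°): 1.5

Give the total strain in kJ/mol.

This conformer (staggered): OCH3(0°)/CN(300°) gauche 2.2; OCH3(0°)/Br(60°) gauche 3.3; F(240°)/Ph(180°) gauche 3.4; F(240°)/CN(300°) gauche 1.5 → 10.4 kJ/mol.

10.4 kJ/mol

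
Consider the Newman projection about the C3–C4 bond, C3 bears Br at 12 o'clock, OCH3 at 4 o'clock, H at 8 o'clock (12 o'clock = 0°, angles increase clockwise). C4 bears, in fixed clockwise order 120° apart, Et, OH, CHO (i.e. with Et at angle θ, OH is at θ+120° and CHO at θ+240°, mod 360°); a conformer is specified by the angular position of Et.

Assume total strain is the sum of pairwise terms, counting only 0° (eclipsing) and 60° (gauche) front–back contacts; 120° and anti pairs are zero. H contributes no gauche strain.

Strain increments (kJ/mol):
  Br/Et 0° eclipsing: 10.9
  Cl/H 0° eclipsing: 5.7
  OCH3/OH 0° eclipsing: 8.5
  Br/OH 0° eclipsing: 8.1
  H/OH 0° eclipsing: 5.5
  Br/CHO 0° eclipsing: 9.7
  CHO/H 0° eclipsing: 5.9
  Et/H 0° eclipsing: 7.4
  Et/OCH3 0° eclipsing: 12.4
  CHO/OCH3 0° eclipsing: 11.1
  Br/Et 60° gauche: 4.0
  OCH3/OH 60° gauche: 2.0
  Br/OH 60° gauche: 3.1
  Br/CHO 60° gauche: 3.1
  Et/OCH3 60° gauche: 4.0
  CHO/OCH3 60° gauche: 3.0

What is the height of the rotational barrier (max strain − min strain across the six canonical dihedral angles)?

Et at 0° (eclipsed): Br(0°)/Et(0°) eclipsed 10.9; OCH3(120°)/OH(120°) eclipsed 8.5; H(240°)/CHO(240°) eclipsed 5.9 → 25.3 kJ/mol.
Et at 60° (staggered): Br(0°)/Et(60°) gauche 4.0; Br(0°)/CHO(300°) gauche 3.1; OCH3(120°)/Et(60°) gauche 4.0; OCH3(120°)/OH(180°) gauche 2.0 → 13.1 kJ/mol.
Et at 120° (eclipsed): Br(0°)/CHO(0°) eclipsed 9.7; OCH3(120°)/Et(120°) eclipsed 12.4; H(240°)/OH(240°) eclipsed 5.5 → 27.6 kJ/mol.
Et at 180° (staggered): Br(0°)/OH(300°) gauche 3.1; Br(0°)/CHO(60°) gauche 3.1; OCH3(120°)/Et(180°) gauche 4.0; OCH3(120°)/CHO(60°) gauche 3.0 → 13.2 kJ/mol.
Et at 240° (eclipsed): Br(0°)/OH(0°) eclipsed 8.1; OCH3(120°)/CHO(120°) eclipsed 11.1; H(240°)/Et(240°) eclipsed 7.4 → 26.6 kJ/mol.
Et at 300° (staggered): Br(0°)/Et(300°) gauche 4.0; Br(0°)/OH(60°) gauche 3.1; OCH3(120°)/OH(60°) gauche 2.0; OCH3(120°)/CHO(180°) gauche 3.0 → 12.1 kJ/mol.
Max at 120° (27.6 kJ/mol), min at 300° (12.1 kJ/mol); barrier = 15.5 kJ/mol.

15.5 kJ/mol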